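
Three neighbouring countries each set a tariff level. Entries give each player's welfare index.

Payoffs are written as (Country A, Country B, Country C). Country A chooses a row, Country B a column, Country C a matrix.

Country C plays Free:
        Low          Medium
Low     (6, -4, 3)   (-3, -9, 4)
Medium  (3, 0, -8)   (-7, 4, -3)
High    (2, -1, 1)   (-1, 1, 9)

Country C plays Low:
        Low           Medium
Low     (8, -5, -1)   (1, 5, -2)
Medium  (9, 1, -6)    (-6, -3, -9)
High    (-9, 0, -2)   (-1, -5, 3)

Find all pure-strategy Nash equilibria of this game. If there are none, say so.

(Low, Low, Free) and (Medium, Low, Low) and (High, Medium, Free)

Country A against (Low, Free): payoffs 6, 3, 2 → best response Low.
Country A against (Low, Low): payoffs 8, 9, -9 → best response Medium.
Country A against (Medium, Free): payoffs -3, -7, -1 → best response High.
Country A against (Medium, Low): payoffs 1, -6, -1 → best response Low.
Country B against (Low, Free): payoffs -4, -9 → best response Low.
Country B against (Low, Low): payoffs -5, 5 → best response Medium.
Country B against (Medium, Free): payoffs 0, 4 → best response Medium.
Country B against (Medium, Low): payoffs 1, -3 → best response Low.
Country B against (High, Free): payoffs -1, 1 → best response Medium.
Country B against (High, Low): payoffs 0, -5 → best response Low.
Country C against (Low, Low): payoffs 3, -1 → best response Free.
Country C against (Low, Medium): payoffs 4, -2 → best response Free.
Country C against (Medium, Low): payoffs -8, -6 → best response Low.
Country C against (Medium, Medium): payoffs -3, -9 → best response Free.
Country C against (High, Low): payoffs 1, -2 → best response Free.
Country C against (High, Medium): payoffs 9, 3 → best response Free.
Mutual best responses: (Low, Low, Free); (Medium, Low, Low); (High, Medium, Free).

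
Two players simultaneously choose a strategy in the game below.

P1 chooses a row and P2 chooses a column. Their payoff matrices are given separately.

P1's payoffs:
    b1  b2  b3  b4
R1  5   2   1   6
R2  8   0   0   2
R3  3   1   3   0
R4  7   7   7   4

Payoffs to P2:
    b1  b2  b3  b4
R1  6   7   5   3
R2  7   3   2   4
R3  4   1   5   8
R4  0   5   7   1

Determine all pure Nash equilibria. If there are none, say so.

Pure-strategy Nash equilibria: (R2, b1); (R4, b3)

Check each profile: it is a Nash equilibrium iff no player can strictly gain by switching unilaterally.
(R1, b1): P1 can switch to R2 (5 → 8). Not NE.
(R1, b2): P1 can switch to R4 (2 → 7). Not NE.
(R1, b3): P1 can switch to R3 (1 → 3). Not NE.
(R1, b4): P2 can switch to b1 (3 → 6). Not NE.
(R2, b1): P1 gets 8, best alternative 7; P2 gets 7, best alternative 4. No profitable deviation — NE.
(R2, b2): P1 can switch to R1 (0 → 2). Not NE.
(R2, b3): P1 can switch to R1 (0 → 1). Not NE.
(R2, b4): P1 can switch to R1 (2 → 6). Not NE.
(R3, b1): P1 can switch to R1 (3 → 5). Not NE.
(R3, b2): P1 can switch to R1 (1 → 2). Not NE.
(R3, b3): P1 can switch to R4 (3 → 7). Not NE.
(R4, b3): P1 gets 7, best alternative 3; P2 gets 7, best alternative 5. No profitable deviation — NE.
(The remaining 4 profiles each have a profitable deviation by the same check.)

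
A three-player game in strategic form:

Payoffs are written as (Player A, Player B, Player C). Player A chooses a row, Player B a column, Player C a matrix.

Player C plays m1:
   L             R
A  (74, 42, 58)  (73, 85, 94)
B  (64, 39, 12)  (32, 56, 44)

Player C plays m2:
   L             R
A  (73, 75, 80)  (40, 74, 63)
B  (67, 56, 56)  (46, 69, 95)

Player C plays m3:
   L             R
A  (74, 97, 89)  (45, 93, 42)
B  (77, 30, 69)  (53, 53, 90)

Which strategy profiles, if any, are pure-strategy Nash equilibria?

(A, R, m1), (B, R, m2)

For each strategy profile, look for a profitable unilateral deviation.
(A, L, m1): Player B can switch to R (42 → 85). Not NE.
(A, L, m2): Player C can switch to m3 (80 → 89). Not NE.
(A, L, m3): Player A can switch to B (74 → 77). Not NE.
(A, R, m1): Player A gets 73, best alternative 32; Player B gets 85, best alternative 42; Player C gets 94, best alternative 63. No profitable deviation — NE.
(A, R, m2): Player A can switch to B (40 → 46). Not NE.
(A, R, m3): Player A can switch to B (45 → 53). Not NE.
(B, L, m1): Player A can switch to A (64 → 74). Not NE.
(B, L, m2): Player A can switch to A (67 → 73). Not NE.
(B, L, m3): Player B can switch to R (30 → 53). Not NE.
(B, R, m1): Player A can switch to A (32 → 73). Not NE.
(B, R, m2): Player A gets 46, best alternative 40; Player B gets 69, best alternative 56; Player C gets 95, best alternative 90. No profitable deviation — NE.
(B, R, m3): Player C can switch to m2 (90 → 95). Not NE.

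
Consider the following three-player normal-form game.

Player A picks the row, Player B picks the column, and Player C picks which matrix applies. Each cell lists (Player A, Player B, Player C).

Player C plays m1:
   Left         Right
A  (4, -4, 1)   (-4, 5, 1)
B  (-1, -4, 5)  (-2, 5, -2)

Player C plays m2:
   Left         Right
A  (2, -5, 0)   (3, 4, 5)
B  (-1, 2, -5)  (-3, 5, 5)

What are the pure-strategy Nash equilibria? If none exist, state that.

Mark each player's best response to every combination of opponents' strategies; a profile where every player is best-responding is a pure Nash equilibrium.
Player A against (Left, m1): payoffs 4, -1 → best response A.
Player A against (Left, m2): payoffs 2, -1 → best response A.
Player A against (Right, m1): payoffs -4, -2 → best response B.
Player A against (Right, m2): payoffs 3, -3 → best response A.
Player B against (A, m1): payoffs -4, 5 → best response Right.
Player B against (A, m2): payoffs -5, 4 → best response Right.
Player B against (B, m1): payoffs -4, 5 → best response Right.
Player B against (B, m2): payoffs 2, 5 → best response Right.
Player C against (A, Left): payoffs 1, 0 → best response m1.
Player C against (A, Right): payoffs 1, 5 → best response m2.
Player C against (B, Left): payoffs 5, -5 → best response m1.
Player C against (B, Right): payoffs -2, 5 → best response m2.
Mutual best responses: (A, Right, m2).

The unique pure-strategy Nash equilibrium is (A, Right, m2).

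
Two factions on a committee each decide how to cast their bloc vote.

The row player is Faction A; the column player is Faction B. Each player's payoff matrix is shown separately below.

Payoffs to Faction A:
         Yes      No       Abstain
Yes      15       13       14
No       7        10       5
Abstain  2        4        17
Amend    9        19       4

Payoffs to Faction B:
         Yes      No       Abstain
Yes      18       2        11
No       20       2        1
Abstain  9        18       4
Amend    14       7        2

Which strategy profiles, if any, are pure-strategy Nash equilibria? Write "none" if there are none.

The unique pure-strategy Nash equilibrium is (Yes, Yes).

Mark each player's best response to every combination of opponents' strategies; a profile where every player is best-responding is a pure Nash equilibrium.
Faction A against Yes: payoffs 15, 7, 2, 9 → best response Yes.
Faction A against No: payoffs 13, 10, 4, 19 → best response Amend.
Faction A against Abstain: payoffs 14, 5, 17, 4 → best response Abstain.
Faction B against Yes: payoffs 18, 2, 11 → best response Yes.
Faction B against No: payoffs 20, 2, 1 → best response Yes.
Faction B against Abstain: payoffs 9, 18, 4 → best response No.
Faction B against Amend: payoffs 14, 7, 2 → best response Yes.
Mutual best responses: (Yes, Yes).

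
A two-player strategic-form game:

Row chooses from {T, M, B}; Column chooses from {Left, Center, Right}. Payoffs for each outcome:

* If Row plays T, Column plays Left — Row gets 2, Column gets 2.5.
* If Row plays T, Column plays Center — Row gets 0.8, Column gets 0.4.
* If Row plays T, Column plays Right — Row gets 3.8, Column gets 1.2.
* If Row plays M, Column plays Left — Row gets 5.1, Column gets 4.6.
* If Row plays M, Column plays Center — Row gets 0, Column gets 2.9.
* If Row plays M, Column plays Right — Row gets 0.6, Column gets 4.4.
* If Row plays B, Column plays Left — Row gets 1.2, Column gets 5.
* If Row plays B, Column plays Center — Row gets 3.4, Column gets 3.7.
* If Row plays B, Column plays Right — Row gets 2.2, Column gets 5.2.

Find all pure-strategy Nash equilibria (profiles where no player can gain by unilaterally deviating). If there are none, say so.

(T, Left): Row can switch to M (2 → 5.1). Not NE.
(T, Center): Row can switch to B (0.8 → 3.4). Not NE.
(T, Right): Column can switch to Left (1.2 → 2.5). Not NE.
(M, Left): Row gets 5.1, best alternative 2; Column gets 4.6, best alternative 4.4. No profitable deviation — NE.
(M, Center): Row can switch to T (0 → 0.8). Not NE.
(M, Right): Row can switch to T (0.6 → 3.8). Not NE.
(B, Left): Row can switch to T (1.2 → 2). Not NE.
(B, Center): Column can switch to Left (3.7 → 5). Not NE.
(B, Right): Row can switch to T (2.2 → 3.8). Not NE.

(M, Left)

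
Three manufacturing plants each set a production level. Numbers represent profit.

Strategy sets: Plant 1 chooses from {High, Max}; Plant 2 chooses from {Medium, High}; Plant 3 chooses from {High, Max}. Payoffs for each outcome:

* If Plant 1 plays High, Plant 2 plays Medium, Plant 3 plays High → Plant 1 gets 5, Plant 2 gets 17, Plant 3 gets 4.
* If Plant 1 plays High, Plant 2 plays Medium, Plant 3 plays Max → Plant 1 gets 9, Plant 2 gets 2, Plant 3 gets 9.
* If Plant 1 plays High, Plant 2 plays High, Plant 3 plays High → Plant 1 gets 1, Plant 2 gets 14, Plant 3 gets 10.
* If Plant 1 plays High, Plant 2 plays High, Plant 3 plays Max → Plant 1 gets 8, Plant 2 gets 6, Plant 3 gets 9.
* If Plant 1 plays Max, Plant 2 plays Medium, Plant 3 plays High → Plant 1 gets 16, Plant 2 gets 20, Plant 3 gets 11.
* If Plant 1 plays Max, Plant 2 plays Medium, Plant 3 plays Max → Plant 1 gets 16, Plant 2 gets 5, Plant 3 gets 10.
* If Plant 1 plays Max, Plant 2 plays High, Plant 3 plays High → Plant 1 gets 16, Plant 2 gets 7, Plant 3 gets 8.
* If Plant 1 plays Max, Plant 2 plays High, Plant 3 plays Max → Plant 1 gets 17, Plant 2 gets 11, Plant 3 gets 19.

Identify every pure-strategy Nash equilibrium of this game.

Plant 1 against (Medium, High): payoffs 5, 16 → best response Max.
Plant 1 against (Medium, Max): payoffs 9, 16 → best response Max.
Plant 1 against (High, High): payoffs 1, 16 → best response Max.
Plant 1 against (High, Max): payoffs 8, 17 → best response Max.
Plant 2 against (High, High): payoffs 17, 14 → best response Medium.
Plant 2 against (High, Max): payoffs 2, 6 → best response High.
Plant 2 against (Max, High): payoffs 20, 7 → best response Medium.
Plant 2 against (Max, Max): payoffs 5, 11 → best response High.
Plant 3 against (High, Medium): payoffs 4, 9 → best response Max.
Plant 3 against (High, High): payoffs 10, 9 → best response High.
Plant 3 against (Max, Medium): payoffs 11, 10 → best response High.
Plant 3 against (Max, High): payoffs 8, 19 → best response Max.
Mutual best responses: (Max, Medium, High); (Max, High, Max).

(Max, Medium, High); (Max, High, Max)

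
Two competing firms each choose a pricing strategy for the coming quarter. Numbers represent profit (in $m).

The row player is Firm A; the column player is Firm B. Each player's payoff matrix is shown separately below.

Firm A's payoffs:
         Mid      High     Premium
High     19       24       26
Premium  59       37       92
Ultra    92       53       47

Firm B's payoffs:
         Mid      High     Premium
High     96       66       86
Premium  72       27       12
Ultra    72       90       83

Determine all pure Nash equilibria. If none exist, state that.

Pure NE: (Ultra, High)

Firm A against Mid: payoffs 19, 59, 92 → best response Ultra.
Firm A against High: payoffs 24, 37, 53 → best response Ultra.
Firm A against Premium: payoffs 26, 92, 47 → best response Premium.
Firm B against High: payoffs 96, 66, 86 → best response Mid.
Firm B against Premium: payoffs 72, 27, 12 → best response Mid.
Firm B against Ultra: payoffs 72, 90, 83 → best response High.
Mutual best responses: (Ultra, High).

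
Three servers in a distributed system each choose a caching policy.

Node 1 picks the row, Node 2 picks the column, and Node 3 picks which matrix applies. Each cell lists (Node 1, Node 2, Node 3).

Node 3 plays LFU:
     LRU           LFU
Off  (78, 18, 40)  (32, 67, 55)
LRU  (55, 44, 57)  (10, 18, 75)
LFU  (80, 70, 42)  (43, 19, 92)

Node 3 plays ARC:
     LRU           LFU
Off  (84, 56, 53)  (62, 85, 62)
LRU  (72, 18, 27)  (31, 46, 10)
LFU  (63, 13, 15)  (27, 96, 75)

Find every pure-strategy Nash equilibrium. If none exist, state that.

The pure Nash equilibria are (Off, LFU, ARC), (LFU, LRU, LFU).

(Off, LRU, LFU): Node 1 can switch to LFU (78 → 80). Not NE.
(Off, LRU, ARC): Node 2 can switch to LFU (56 → 85). Not NE.
(Off, LFU, LFU): Node 1 can switch to LFU (32 → 43). Not NE.
(Off, LFU, ARC): Node 1 gets 62, best alternative 31; Node 2 gets 85, best alternative 56; Node 3 gets 62, best alternative 55. No profitable deviation — NE.
(LRU, LRU, LFU): Node 1 can switch to Off (55 → 78). Not NE.
(LRU, LRU, ARC): Node 1 can switch to Off (72 → 84). Not NE.
(LRU, LFU, LFU): Node 1 can switch to Off (10 → 32). Not NE.
(LRU, LFU, ARC): Node 1 can switch to Off (31 → 62). Not NE.
(LFU, LRU, LFU): Node 1 gets 80, best alternative 78; Node 2 gets 70, best alternative 19; Node 3 gets 42, best alternative 15. No profitable deviation — NE.
(LFU, LRU, ARC): Node 1 can switch to Off (63 → 84). Not NE.
(LFU, LFU, LFU): Node 2 can switch to LRU (19 → 70). Not NE.
(LFU, LFU, ARC): Node 1 can switch to Off (27 → 62). Not NE.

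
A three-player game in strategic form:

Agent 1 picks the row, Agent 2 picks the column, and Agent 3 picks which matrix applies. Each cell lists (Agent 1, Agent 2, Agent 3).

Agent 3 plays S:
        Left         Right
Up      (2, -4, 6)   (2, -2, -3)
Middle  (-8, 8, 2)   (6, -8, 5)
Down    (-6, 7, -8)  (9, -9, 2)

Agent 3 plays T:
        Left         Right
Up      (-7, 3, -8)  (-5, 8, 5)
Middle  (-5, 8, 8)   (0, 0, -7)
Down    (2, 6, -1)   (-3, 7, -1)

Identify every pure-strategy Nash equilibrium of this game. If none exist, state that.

Agent 1 against (Left, S): payoffs 2, -8, -6 → best response Up.
Agent 1 against (Left, T): payoffs -7, -5, 2 → best response Down.
Agent 1 against (Right, S): payoffs 2, 6, 9 → best response Down.
Agent 1 against (Right, T): payoffs -5, 0, -3 → best response Middle.
Agent 2 against (Up, S): payoffs -4, -2 → best response Right.
Agent 2 against (Up, T): payoffs 3, 8 → best response Right.
Agent 2 against (Middle, S): payoffs 8, -8 → best response Left.
Agent 2 against (Middle, T): payoffs 8, 0 → best response Left.
Agent 2 against (Down, S): payoffs 7, -9 → best response Left.
Agent 2 against (Down, T): payoffs 6, 7 → best response Right.
Agent 3 against (Up, Left): payoffs 6, -8 → best response S.
Agent 3 against (Up, Right): payoffs -3, 5 → best response T.
Agent 3 against (Middle, Left): payoffs 2, 8 → best response T.
Agent 3 against (Middle, Right): payoffs 5, -7 → best response S.
Agent 3 against (Down, Left): payoffs -8, -1 → best response T.
Agent 3 against (Down, Right): payoffs 2, -1 → best response S.
No profile is a mutual best response for all players.

This game has no pure Nash equilibrium.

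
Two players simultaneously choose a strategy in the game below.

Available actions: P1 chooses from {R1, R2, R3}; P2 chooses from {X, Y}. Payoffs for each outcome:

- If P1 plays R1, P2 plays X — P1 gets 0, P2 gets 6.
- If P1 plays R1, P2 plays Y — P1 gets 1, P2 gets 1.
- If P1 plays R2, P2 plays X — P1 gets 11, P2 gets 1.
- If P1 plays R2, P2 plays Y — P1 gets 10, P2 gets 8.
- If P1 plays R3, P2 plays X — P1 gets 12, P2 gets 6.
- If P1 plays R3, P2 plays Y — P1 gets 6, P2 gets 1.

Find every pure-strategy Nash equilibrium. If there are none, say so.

For each strategy profile, look for a profitable unilateral deviation.
(R1, X): P1 can switch to R2 (0 → 11). Not NE.
(R1, Y): P1 can switch to R2 (1 → 10). Not NE.
(R2, X): P1 can switch to R3 (11 → 12). Not NE.
(R2, Y): P1 gets 10, best alternative 6; P2 gets 8, best alternative 1. No profitable deviation — NE.
(R3, X): P1 gets 12, best alternative 11; P2 gets 6, best alternative 1. No profitable deviation — NE.
(R3, Y): P1 can switch to R2 (6 → 10). Not NE.

(R2, Y), (R3, X)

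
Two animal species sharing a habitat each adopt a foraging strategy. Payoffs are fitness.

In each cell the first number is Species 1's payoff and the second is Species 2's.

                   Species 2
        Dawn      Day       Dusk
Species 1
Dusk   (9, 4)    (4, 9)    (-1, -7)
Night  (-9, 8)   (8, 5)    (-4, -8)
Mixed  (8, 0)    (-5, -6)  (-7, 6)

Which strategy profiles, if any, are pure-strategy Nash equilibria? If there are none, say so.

For each player, find the best response to each opponent profile; mutual best responses are the pure NE.
Species 1 against Dawn: payoffs 9, -9, 8 → best response Dusk.
Species 1 against Day: payoffs 4, 8, -5 → best response Night.
Species 1 against Dusk: payoffs -1, -4, -7 → best response Dusk.
Species 2 against Dusk: payoffs 4, 9, -7 → best response Day.
Species 2 against Night: payoffs 8, 5, -8 → best response Dawn.
Species 2 against Mixed: payoffs 0, -6, 6 → best response Dusk.
No profile is a mutual best response for all players.

This game has no pure Nash equilibrium.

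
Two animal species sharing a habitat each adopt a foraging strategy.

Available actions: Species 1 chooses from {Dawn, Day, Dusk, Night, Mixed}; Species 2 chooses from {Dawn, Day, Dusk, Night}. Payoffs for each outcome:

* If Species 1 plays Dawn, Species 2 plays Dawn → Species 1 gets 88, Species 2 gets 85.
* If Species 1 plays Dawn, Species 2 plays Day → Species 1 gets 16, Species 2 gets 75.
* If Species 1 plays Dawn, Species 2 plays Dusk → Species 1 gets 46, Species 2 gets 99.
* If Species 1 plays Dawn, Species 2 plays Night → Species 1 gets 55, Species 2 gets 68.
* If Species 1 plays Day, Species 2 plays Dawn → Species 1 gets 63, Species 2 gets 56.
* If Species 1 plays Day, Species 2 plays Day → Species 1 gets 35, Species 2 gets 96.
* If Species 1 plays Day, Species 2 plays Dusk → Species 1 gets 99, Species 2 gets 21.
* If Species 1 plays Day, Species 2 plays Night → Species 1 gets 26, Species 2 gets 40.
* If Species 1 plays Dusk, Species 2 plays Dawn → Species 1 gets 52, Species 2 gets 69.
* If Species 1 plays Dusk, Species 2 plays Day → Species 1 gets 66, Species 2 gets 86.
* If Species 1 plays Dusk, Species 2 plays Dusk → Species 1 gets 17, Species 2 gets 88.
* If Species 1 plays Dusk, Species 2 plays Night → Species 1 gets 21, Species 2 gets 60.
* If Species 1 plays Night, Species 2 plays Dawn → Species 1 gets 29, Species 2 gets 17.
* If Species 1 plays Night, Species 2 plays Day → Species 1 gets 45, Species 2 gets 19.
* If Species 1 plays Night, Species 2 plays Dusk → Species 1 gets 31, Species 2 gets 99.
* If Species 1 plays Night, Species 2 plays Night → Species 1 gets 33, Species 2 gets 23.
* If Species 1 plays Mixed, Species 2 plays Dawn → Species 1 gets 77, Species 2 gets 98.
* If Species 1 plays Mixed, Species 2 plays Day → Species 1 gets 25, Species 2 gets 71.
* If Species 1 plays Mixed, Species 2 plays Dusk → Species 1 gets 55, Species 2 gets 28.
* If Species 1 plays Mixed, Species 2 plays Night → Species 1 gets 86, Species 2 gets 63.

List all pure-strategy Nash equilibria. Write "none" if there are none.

There is no pure-strategy Nash equilibrium.

(Dawn, Dawn): Species 2 can switch to Dusk (85 → 99). Not NE.
(Dawn, Day): Species 1 can switch to Day (16 → 35). Not NE.
(Dawn, Dusk): Species 1 can switch to Day (46 → 99). Not NE.
(Dawn, Night): Species 1 can switch to Mixed (55 → 86). Not NE.
(Day, Dawn): Species 1 can switch to Dawn (63 → 88). Not NE.
(Day, Day): Species 1 can switch to Dusk (35 → 66). Not NE.
(Day, Dusk): Species 2 can switch to Dawn (21 → 56). Not NE.
(Day, Night): Species 1 can switch to Dawn (26 → 55). Not NE.
(The remaining 12 profiles each have a profitable deviation by the same check.)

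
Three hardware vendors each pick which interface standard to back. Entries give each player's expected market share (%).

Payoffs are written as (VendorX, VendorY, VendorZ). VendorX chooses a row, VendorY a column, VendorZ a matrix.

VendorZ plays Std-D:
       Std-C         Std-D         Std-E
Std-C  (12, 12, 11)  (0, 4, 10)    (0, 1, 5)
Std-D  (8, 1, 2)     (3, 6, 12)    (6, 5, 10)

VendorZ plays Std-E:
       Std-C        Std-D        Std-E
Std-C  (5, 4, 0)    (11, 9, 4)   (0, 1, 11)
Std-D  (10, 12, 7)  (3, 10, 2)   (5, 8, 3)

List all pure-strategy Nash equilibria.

For each player, find the best response to each opponent profile; mutual best responses are the pure NE.
VendorX against (Std-C, Std-D): payoffs 12, 8 → best response Std-C.
VendorX against (Std-C, Std-E): payoffs 5, 10 → best response Std-D.
VendorX against (Std-D, Std-D): payoffs 0, 3 → best response Std-D.
VendorX against (Std-D, Std-E): payoffs 11, 3 → best response Std-C.
VendorX against (Std-E, Std-D): payoffs 0, 6 → best response Std-D.
VendorX against (Std-E, Std-E): payoffs 0, 5 → best response Std-D.
VendorY against (Std-C, Std-D): payoffs 12, 4, 1 → best response Std-C.
VendorY against (Std-C, Std-E): payoffs 4, 9, 1 → best response Std-D.
VendorY against (Std-D, Std-D): payoffs 1, 6, 5 → best response Std-D.
VendorY against (Std-D, Std-E): payoffs 12, 10, 8 → best response Std-C.
VendorZ against (Std-C, Std-C): payoffs 11, 0 → best response Std-D.
VendorZ against (Std-C, Std-D): payoffs 10, 4 → best response Std-D.
VendorZ against (Std-C, Std-E): payoffs 5, 11 → best response Std-E.
VendorZ against (Std-D, Std-C): payoffs 2, 7 → best response Std-E.
VendorZ against (Std-D, Std-D): payoffs 12, 2 → best response Std-D.
VendorZ against (Std-D, Std-E): payoffs 10, 3 → best response Std-D.
Mutual best responses: (Std-C, Std-C, Std-D); (Std-D, Std-C, Std-E); (Std-D, Std-D, Std-D).

(Std-C, Std-C, Std-D), (Std-D, Std-C, Std-E), (Std-D, Std-D, Std-D)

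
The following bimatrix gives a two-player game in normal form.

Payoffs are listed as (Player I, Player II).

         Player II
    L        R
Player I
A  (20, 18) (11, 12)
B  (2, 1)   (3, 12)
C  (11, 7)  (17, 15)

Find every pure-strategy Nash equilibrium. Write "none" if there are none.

The pure Nash equilibria are (A, L) and (C, R).

Player I against L: payoffs 20, 2, 11 → best response A.
Player I against R: payoffs 11, 3, 17 → best response C.
Player II against A: payoffs 18, 12 → best response L.
Player II against B: payoffs 1, 12 → best response R.
Player II against C: payoffs 7, 15 → best response R.
Mutual best responses: (A, L); (C, R).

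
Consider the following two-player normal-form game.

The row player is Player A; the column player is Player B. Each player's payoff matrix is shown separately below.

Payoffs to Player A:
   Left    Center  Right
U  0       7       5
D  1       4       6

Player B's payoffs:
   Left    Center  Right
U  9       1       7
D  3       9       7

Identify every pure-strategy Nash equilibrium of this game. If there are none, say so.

none

Check each profile: it is a Nash equilibrium iff no player can strictly gain by switching unilaterally.
(U, Left): Player A can switch to D (0 → 1). Not NE.
(U, Center): Player B can switch to Left (1 → 9). Not NE.
(U, Right): Player A can switch to D (5 → 6). Not NE.
(D, Left): Player B can switch to Center (3 → 9). Not NE.
(D, Center): Player A can switch to U (4 → 7). Not NE.
(D, Right): Player B can switch to Center (7 → 9). Not NE.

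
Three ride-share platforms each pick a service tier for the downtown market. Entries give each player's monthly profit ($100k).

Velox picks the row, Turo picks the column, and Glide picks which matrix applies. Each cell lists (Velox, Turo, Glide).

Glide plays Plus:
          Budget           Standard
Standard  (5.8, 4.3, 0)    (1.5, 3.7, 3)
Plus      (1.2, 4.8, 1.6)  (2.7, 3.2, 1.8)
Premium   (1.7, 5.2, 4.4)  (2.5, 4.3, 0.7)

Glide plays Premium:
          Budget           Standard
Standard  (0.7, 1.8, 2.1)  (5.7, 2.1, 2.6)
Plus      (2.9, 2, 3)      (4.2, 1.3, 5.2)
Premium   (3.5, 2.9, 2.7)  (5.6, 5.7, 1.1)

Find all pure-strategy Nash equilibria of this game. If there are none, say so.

Velox against (Budget, Plus): payoffs 5.8, 1.2, 1.7 → best response Standard.
Velox against (Budget, Premium): payoffs 0.7, 2.9, 3.5 → best response Premium.
Velox against (Standard, Plus): payoffs 1.5, 2.7, 2.5 → best response Plus.
Velox against (Standard, Premium): payoffs 5.7, 4.2, 5.6 → best response Standard.
Turo against (Standard, Plus): payoffs 4.3, 3.7 → best response Budget.
Turo against (Standard, Premium): payoffs 1.8, 2.1 → best response Standard.
Turo against (Plus, Plus): payoffs 4.8, 3.2 → best response Budget.
Turo against (Plus, Premium): payoffs 2, 1.3 → best response Budget.
Turo against (Premium, Plus): payoffs 5.2, 4.3 → best response Budget.
Turo against (Premium, Premium): payoffs 2.9, 5.7 → best response Standard.
Glide against (Standard, Budget): payoffs 0, 2.1 → best response Premium.
Glide against (Standard, Standard): payoffs 3, 2.6 → best response Plus.
Glide against (Plus, Budget): payoffs 1.6, 3 → best response Premium.
Glide against (Plus, Standard): payoffs 1.8, 5.2 → best response Premium.
Glide against (Premium, Budget): payoffs 4.4, 2.7 → best response Plus.
Glide against (Premium, Standard): payoffs 0.7, 1.1 → best response Premium.
No profile is a mutual best response for all players.

There is no pure-strategy Nash equilibrium.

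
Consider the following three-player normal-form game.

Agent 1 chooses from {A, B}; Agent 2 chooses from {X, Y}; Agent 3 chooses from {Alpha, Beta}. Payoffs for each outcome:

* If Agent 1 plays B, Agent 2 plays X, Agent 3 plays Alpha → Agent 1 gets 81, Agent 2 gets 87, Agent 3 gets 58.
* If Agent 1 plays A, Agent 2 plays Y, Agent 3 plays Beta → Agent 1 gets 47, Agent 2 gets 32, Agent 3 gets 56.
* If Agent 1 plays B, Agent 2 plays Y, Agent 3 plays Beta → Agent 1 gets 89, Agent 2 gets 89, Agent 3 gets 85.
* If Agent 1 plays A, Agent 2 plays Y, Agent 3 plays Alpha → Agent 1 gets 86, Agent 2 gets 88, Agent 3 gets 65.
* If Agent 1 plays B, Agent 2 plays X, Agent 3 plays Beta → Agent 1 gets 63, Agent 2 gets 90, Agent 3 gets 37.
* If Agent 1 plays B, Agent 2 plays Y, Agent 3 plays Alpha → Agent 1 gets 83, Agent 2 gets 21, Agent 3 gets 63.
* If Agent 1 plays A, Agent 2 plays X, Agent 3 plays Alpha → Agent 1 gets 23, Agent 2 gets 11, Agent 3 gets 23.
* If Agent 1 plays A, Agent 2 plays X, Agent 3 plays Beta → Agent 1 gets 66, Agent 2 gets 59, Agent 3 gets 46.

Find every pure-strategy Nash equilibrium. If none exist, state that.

(A, X, Alpha): Agent 1 can switch to B (23 → 81). Not NE.
(A, X, Beta): Agent 1 gets 66, best alternative 63; Agent 2 gets 59, best alternative 32; Agent 3 gets 46, best alternative 23. No profitable deviation — NE.
(A, Y, Alpha): Agent 1 gets 86, best alternative 83; Agent 2 gets 88, best alternative 11; Agent 3 gets 65, best alternative 56. No profitable deviation — NE.
(A, Y, Beta): Agent 1 can switch to B (47 → 89). Not NE.
(B, X, Alpha): Agent 1 gets 81, best alternative 23; Agent 2 gets 87, best alternative 21; Agent 3 gets 58, best alternative 37. No profitable deviation — NE.
(B, X, Beta): Agent 1 can switch to A (63 → 66). Not NE.
(B, Y, Alpha): Agent 1 can switch to A (83 → 86). Not NE.
(B, Y, Beta): Agent 2 can switch to X (89 → 90). Not NE.

The pure Nash equilibria are (A, X, Beta); (A, Y, Alpha); (B, X, Alpha).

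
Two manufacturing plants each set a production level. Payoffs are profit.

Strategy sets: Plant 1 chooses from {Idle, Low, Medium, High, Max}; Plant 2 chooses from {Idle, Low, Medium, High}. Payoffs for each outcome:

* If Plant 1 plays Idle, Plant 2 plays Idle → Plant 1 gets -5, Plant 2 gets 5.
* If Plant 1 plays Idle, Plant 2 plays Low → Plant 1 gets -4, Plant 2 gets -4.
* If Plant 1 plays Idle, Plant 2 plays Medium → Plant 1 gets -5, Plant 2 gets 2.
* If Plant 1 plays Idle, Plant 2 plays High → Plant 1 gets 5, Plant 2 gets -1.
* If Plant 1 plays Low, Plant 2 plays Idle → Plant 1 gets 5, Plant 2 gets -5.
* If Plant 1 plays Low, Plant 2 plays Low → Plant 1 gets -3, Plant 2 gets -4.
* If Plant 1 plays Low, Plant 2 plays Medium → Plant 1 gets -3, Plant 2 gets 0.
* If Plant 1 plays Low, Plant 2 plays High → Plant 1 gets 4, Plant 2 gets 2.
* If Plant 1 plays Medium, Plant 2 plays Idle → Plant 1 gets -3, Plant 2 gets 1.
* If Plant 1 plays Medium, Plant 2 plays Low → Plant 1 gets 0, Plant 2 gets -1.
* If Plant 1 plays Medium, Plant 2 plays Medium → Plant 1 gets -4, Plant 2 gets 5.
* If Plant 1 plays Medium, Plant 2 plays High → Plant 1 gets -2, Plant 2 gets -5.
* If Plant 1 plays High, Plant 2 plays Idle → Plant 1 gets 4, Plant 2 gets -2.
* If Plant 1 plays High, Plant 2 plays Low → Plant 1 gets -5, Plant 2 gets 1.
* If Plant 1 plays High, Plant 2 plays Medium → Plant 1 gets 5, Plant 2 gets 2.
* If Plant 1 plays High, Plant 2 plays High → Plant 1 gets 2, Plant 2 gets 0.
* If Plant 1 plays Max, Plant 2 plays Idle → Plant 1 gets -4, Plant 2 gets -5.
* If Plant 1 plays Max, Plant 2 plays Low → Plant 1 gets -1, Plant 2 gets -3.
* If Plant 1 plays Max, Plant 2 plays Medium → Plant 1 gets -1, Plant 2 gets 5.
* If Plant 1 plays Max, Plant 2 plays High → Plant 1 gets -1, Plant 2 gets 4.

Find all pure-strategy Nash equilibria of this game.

Pure NE: (High, Medium)

(Idle, Idle): Plant 1 can switch to Low (-5 → 5). Not NE.
(Idle, Low): Plant 1 can switch to Low (-4 → -3). Not NE.
(Idle, Medium): Plant 1 can switch to Low (-5 → -3). Not NE.
(Idle, High): Plant 2 can switch to Idle (-1 → 5). Not NE.
(Low, Idle): Plant 2 can switch to Low (-5 → -4). Not NE.
(Low, Low): Plant 1 can switch to Medium (-3 → 0). Not NE.
(Low, Medium): Plant 1 can switch to High (-3 → 5). Not NE.
(Low, High): Plant 1 can switch to Idle (4 → 5). Not NE.
(Medium, Idle): Plant 1 can switch to Low (-3 → 5). Not NE.
(Medium, Low): Plant 2 can switch to Idle (-1 → 1). Not NE.
(High, Medium): Plant 1 gets 5, best alternative -1; Plant 2 gets 2, best alternative 1. No profitable deviation — NE.
(The remaining 9 profiles each have a profitable deviation by the same check.)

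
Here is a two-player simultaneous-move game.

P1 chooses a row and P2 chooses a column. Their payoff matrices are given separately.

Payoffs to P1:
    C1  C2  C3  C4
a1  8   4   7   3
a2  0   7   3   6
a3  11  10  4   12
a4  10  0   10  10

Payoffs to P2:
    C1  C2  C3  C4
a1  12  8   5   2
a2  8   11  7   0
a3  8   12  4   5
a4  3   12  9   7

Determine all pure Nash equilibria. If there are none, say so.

P1 against C1: payoffs 8, 0, 11, 10 → best response a3.
P1 against C2: payoffs 4, 7, 10, 0 → best response a3.
P1 against C3: payoffs 7, 3, 4, 10 → best response a4.
P1 against C4: payoffs 3, 6, 12, 10 → best response a3.
P2 against a1: payoffs 12, 8, 5, 2 → best response C1.
P2 against a2: payoffs 8, 11, 7, 0 → best response C2.
P2 against a3: payoffs 8, 12, 4, 5 → best response C2.
P2 against a4: payoffs 3, 12, 9, 7 → best response C2.
Mutual best responses: (a3, C2).

The unique pure-strategy Nash equilibrium is (a3, C2).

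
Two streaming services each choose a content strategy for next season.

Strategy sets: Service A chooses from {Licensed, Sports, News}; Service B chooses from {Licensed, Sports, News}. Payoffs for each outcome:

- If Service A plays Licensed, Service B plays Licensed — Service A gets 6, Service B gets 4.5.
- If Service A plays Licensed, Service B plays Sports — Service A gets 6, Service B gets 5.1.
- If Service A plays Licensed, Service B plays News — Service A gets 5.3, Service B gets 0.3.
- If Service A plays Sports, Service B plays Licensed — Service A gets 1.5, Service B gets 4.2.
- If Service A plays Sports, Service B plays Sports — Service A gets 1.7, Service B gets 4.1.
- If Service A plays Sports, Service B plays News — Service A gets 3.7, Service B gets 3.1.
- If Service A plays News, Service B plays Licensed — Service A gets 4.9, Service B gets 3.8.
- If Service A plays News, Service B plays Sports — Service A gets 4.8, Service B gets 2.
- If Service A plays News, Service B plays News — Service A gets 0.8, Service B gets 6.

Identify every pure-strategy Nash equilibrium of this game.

Pure NE: (Licensed, Sports)

Service A against Licensed: payoffs 6, 1.5, 4.9 → best response Licensed.
Service A against Sports: payoffs 6, 1.7, 4.8 → best response Licensed.
Service A against News: payoffs 5.3, 3.7, 0.8 → best response Licensed.
Service B against Licensed: payoffs 4.5, 5.1, 0.3 → best response Sports.
Service B against Sports: payoffs 4.2, 4.1, 3.1 → best response Licensed.
Service B against News: payoffs 3.8, 2, 6 → best response News.
Mutual best responses: (Licensed, Sports).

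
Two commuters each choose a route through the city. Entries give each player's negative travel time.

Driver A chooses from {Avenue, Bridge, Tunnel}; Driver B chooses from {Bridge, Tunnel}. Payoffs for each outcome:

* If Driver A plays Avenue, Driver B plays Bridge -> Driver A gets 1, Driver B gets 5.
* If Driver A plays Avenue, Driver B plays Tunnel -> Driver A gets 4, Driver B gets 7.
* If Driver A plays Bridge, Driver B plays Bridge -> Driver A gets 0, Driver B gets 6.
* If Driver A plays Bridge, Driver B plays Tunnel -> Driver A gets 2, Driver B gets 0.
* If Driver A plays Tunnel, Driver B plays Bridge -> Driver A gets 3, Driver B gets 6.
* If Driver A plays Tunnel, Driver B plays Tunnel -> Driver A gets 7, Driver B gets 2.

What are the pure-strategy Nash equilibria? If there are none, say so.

Driver A against Bridge: payoffs 1, 0, 3 → best response Tunnel.
Driver A against Tunnel: payoffs 4, 2, 7 → best response Tunnel.
Driver B against Avenue: payoffs 5, 7 → best response Tunnel.
Driver B against Bridge: payoffs 6, 0 → best response Bridge.
Driver B against Tunnel: payoffs 6, 2 → best response Bridge.
Mutual best responses: (Tunnel, Bridge).

Pure NE: (Tunnel, Bridge)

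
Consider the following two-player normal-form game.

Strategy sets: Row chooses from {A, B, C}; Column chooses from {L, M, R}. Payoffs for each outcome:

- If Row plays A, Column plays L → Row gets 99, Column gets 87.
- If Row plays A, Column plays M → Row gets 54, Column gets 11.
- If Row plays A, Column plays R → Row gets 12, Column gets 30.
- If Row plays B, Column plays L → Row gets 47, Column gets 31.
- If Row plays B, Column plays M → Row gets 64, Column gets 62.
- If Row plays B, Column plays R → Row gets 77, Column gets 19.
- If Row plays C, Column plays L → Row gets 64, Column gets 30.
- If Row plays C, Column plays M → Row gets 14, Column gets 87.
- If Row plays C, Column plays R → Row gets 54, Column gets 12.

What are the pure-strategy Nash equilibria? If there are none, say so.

For each player, find the best response to each opponent profile; mutual best responses are the pure NE.
Row against L: payoffs 99, 47, 64 → best response A.
Row against M: payoffs 54, 64, 14 → best response B.
Row against R: payoffs 12, 77, 54 → best response B.
Column against A: payoffs 87, 11, 30 → best response L.
Column against B: payoffs 31, 62, 19 → best response M.
Column against C: payoffs 30, 87, 12 → best response M.
Mutual best responses: (A, L); (B, M).

(A, L); (B, M)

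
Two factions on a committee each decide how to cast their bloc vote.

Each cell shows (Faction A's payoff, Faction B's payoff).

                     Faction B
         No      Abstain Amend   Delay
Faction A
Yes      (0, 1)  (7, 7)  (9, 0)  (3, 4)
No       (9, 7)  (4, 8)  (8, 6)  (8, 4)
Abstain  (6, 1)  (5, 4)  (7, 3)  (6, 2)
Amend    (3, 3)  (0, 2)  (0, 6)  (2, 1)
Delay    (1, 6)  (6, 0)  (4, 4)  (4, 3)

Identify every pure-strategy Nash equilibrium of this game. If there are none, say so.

(Yes, No): Faction A can switch to No (0 → 9). Not NE.
(Yes, Abstain): Faction A gets 7, best alternative 6; Faction B gets 7, best alternative 4. No profitable deviation — NE.
(Yes, Amend): Faction B can switch to No (0 → 1). Not NE.
(Yes, Delay): Faction A can switch to No (3 → 8). Not NE.
(No, No): Faction B can switch to Abstain (7 → 8). Not NE.
(No, Abstain): Faction A can switch to Yes (4 → 7). Not NE.
(No, Amend): Faction A can switch to Yes (8 → 9). Not NE.
(No, Delay): Faction B can switch to No (4 → 7). Not NE.
(Abstain, No): Faction A can switch to No (6 → 9). Not NE.
(Abstain, Abstain): Faction A can switch to Yes (5 → 7). Not NE.
(Abstain, Amend): Faction A can switch to Yes (7 → 9). Not NE.
(Abstain, Delay): Faction A can switch to No (6 → 8). Not NE.
(Amend, No): Faction A can switch to No (3 → 9). Not NE.
(The remaining 7 profiles each have a profitable deviation by the same check.)

(Yes, Abstain)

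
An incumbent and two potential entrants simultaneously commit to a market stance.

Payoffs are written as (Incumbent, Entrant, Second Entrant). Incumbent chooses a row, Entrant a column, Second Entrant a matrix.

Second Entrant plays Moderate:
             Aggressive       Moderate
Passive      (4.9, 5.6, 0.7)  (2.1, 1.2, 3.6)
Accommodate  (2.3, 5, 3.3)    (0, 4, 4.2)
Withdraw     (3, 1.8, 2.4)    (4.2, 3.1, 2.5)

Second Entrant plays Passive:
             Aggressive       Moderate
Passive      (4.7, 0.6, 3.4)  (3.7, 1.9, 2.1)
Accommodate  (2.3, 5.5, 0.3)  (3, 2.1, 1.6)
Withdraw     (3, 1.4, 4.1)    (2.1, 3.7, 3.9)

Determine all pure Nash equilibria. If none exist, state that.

For each player, find the best response to each opponent profile; mutual best responses are the pure NE.
Incumbent against (Aggressive, Moderate): payoffs 4.9, 2.3, 3 → best response Passive.
Incumbent against (Aggressive, Passive): payoffs 4.7, 2.3, 3 → best response Passive.
Incumbent against (Moderate, Moderate): payoffs 2.1, 0, 4.2 → best response Withdraw.
Incumbent against (Moderate, Passive): payoffs 3.7, 3, 2.1 → best response Passive.
Entrant against (Passive, Moderate): payoffs 5.6, 1.2 → best response Aggressive.
Entrant against (Passive, Passive): payoffs 0.6, 1.9 → best response Moderate.
Entrant against (Accommodate, Moderate): payoffs 5, 4 → best response Aggressive.
Entrant against (Accommodate, Passive): payoffs 5.5, 2.1 → best response Aggressive.
Entrant against (Withdraw, Moderate): payoffs 1.8, 3.1 → best response Moderate.
Entrant against (Withdraw, Passive): payoffs 1.4, 3.7 → best response Moderate.
Second Entrant against (Passive, Aggressive): payoffs 0.7, 3.4 → best response Passive.
Second Entrant against (Passive, Moderate): payoffs 3.6, 2.1 → best response Moderate.
Second Entrant against (Accommodate, Aggressive): payoffs 3.3, 0.3 → best response Moderate.
Second Entrant against (Accommodate, Moderate): payoffs 4.2, 1.6 → best response Moderate.
Second Entrant against (Withdraw, Aggressive): payoffs 2.4, 4.1 → best response Passive.
Second Entrant against (Withdraw, Moderate): payoffs 2.5, 3.9 → best response Passive.
No profile is a mutual best response for all players.

There is no pure-strategy Nash equilibrium.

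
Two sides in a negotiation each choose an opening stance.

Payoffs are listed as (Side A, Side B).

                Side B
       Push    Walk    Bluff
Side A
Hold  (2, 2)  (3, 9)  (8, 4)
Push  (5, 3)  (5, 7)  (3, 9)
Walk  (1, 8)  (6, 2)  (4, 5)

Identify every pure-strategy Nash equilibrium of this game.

No pure-strategy Nash equilibrium.

For each strategy profile, look for a profitable unilateral deviation.
(Hold, Push): Side A can switch to Push (2 → 5). Not NE.
(Hold, Walk): Side A can switch to Push (3 → 5). Not NE.
(Hold, Bluff): Side B can switch to Walk (4 → 9). Not NE.
(Push, Push): Side B can switch to Walk (3 → 7). Not NE.
(Push, Walk): Side A can switch to Walk (5 → 6). Not NE.
(Push, Bluff): Side A can switch to Hold (3 → 8). Not NE.
(Walk, Push): Side A can switch to Hold (1 → 2). Not NE.
(Walk, Walk): Side B can switch to Push (2 → 8). Not NE.
(The remaining 1 profile has a profitable deviation by the same check.)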